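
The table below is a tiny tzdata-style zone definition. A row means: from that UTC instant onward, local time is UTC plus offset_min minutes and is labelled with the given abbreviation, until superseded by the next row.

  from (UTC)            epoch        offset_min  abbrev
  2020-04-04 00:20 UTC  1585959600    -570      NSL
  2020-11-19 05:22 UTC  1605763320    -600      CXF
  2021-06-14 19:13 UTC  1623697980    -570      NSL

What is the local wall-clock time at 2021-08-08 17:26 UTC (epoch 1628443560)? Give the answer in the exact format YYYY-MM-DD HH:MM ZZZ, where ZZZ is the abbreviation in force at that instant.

2021-08-08 07:56 NSL

Query: 2021-08-08 17:26 UTC
Rule 3/3 (NSL, -09:30): 2021-06-14 19:13 UTC ≤ query < +∞
17·60 + 26 - 570 = 476 min
476 = 0·1440 + 476; 476 = 7·60 + 56 → 07:56, same day
→ 2021-08-08 07:56 NSL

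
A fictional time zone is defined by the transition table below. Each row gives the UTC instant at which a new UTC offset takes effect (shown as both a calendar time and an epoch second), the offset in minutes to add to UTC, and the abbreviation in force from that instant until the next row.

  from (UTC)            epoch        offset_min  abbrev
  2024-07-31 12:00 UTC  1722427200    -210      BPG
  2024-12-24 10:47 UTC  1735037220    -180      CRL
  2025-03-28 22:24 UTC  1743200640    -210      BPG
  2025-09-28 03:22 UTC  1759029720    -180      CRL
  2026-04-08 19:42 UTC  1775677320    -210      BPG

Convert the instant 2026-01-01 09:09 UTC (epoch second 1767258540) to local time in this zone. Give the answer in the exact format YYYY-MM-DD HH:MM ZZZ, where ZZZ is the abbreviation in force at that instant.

2026-01-01 06:09 CRL

Query: 2026-01-01 09:09 UTC
Rule 4/5 (CRL, -03:00): 2025-09-28 03:22 UTC ≤ query < 2026-04-08 19:42 UTC
9·60 + 9 - 180 = 369 min
369 = 0·1440 + 369; 369 = 6·60 + 9 → 06:09, same day
→ 2026-01-01 06:09 CRL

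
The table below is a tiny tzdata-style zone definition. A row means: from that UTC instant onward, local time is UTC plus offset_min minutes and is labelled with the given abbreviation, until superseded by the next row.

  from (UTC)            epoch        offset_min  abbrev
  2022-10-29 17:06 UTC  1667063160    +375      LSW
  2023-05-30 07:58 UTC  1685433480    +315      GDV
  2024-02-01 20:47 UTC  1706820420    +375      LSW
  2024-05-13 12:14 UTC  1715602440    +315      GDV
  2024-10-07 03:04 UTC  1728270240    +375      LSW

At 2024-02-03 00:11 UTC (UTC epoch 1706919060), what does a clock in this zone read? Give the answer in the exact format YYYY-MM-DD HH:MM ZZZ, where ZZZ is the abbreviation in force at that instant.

Query: 2024-02-03 00:11 UTC
Rule 3/5 (LSW, +06:15): 2024-02-01 20:47 UTC ≤ query < 2024-05-13 12:14 UTC
0·60 + 11 + 375 = 386 min
386 = 0·1440 + 386; 386 = 6·60 + 26 → 06:26, same day
→ 2024-02-03 06:26 LSW

2024-02-03 06:26 LSW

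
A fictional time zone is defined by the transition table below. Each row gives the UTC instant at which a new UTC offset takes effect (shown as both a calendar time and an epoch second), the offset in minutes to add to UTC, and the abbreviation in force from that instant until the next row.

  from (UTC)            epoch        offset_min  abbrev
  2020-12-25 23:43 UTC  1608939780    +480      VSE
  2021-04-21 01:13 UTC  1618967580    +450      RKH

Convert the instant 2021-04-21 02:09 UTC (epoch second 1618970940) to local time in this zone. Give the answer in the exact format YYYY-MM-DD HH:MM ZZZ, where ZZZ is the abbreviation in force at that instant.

2021-04-21 09:39 RKH

Query: 2021-04-21 02:09 UTC
Rule 2/2 (RKH, +07:30): 2021-04-21 01:13 UTC ≤ query < +∞
2·60 + 9 + 450 = 579 min
579 = 0·1440 + 579; 579 = 9·60 + 39 → 09:39, same day
→ 2021-04-21 09:39 RKH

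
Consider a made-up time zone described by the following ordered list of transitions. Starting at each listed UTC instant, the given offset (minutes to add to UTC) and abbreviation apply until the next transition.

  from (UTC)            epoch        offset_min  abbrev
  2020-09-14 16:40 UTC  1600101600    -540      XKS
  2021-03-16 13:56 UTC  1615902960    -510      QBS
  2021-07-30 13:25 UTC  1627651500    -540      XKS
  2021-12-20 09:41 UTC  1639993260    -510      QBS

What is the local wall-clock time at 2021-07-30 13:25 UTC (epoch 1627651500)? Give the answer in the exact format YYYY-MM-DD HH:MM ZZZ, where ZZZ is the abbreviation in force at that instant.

Query: 2021-07-30 13:25 UTC
Rule 3/4 (XKS, -09:00): 2021-07-30 13:25 UTC ≤ query < 2021-12-20 09:41 UTC
13·60 + 25 - 540 = 265 min
265 = 0·1440 + 265; 265 = 4·60 + 25 → 04:25, same day
→ 2021-07-30 04:25 XKS

2021-07-30 04:25 XKS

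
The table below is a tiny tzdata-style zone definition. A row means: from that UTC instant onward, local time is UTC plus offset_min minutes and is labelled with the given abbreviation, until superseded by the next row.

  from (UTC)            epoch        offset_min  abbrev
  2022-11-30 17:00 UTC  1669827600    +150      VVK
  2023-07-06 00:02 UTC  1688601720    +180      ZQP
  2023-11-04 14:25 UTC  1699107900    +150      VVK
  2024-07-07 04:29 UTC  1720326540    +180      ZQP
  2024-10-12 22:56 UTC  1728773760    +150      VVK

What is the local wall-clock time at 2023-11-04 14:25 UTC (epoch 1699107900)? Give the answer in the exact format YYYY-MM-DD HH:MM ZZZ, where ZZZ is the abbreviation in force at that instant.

2023-11-04 16:55 VVK

Query: 2023-11-04 14:25 UTC
Rule 3/5 (VVK, +02:30): 2023-11-04 14:25 UTC ≤ query < 2024-07-07 04:29 UTC
14·60 + 25 + 150 = 1015 min
1015 = 0·1440 + 1015; 1015 = 16·60 + 55 → 16:55, same day
→ 2023-11-04 16:55 VVK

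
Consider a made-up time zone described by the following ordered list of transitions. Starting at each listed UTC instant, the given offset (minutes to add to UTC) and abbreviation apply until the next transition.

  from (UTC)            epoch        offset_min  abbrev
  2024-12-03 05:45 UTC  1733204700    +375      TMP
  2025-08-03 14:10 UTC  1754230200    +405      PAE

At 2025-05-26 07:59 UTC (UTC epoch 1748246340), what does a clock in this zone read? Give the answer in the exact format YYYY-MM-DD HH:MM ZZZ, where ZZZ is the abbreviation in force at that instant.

2025-05-26 14:14 TMP

Query: 2025-05-26 07:59 UTC
Rule 1/2 (TMP, +06:15): 2024-12-03 05:45 UTC ≤ query < 2025-08-03 14:10 UTC
7·60 + 59 + 375 = 854 min
854 = 0·1440 + 854; 854 = 14·60 + 14 → 14:14, same day
→ 2025-05-26 14:14 TMP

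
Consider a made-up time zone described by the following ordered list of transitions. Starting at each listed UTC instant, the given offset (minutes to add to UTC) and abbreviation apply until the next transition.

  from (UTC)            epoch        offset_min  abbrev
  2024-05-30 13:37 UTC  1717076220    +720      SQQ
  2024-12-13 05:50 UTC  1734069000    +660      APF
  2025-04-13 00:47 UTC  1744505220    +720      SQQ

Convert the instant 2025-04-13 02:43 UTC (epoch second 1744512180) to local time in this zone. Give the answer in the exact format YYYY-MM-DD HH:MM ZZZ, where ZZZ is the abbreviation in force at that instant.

2025-04-13 14:43 SQQ

Query: 2025-04-13 02:43 UTC
Rule 3/3 (SQQ, +12:00): 2025-04-13 00:47 UTC ≤ query < +∞
2·60 + 43 + 720 = 883 min
883 = 0·1440 + 883; 883 = 14·60 + 43 → 14:43, same day
→ 2025-04-13 14:43 SQQ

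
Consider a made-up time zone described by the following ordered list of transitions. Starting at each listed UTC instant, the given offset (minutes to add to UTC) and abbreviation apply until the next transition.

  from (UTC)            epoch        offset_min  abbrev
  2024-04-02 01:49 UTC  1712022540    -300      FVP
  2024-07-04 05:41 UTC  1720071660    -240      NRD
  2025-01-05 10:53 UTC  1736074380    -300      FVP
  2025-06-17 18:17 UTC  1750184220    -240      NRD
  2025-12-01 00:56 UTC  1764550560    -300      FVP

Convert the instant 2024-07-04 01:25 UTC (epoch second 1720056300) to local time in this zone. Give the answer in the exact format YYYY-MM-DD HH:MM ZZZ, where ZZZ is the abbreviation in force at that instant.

Query: 2024-07-04 01:25 UTC
Rule 1/5 (FVP, -05:00): 2024-04-02 01:49 UTC ≤ query < 2024-07-04 05:41 UTC
1·60 + 25 - 300 = -215 min
-215 = -1·1440 + 1225; 1225 = 20·60 + 25 → 20:25, 2024-07-04 - 1 day = 2024-07-03
→ 2024-07-03 20:25 FVP

2024-07-03 20:25 FVP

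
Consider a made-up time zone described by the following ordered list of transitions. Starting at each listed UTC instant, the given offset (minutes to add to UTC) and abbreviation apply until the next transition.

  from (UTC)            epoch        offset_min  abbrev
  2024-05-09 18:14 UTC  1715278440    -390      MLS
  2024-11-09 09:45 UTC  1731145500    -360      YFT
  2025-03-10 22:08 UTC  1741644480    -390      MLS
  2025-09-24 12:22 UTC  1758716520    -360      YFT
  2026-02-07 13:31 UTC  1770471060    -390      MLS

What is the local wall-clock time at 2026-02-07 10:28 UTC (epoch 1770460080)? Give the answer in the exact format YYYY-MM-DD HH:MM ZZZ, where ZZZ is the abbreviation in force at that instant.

Query: 2026-02-07 10:28 UTC
Rule 4/5 (YFT, -06:00): 2025-09-24 12:22 UTC ≤ query < 2026-02-07 13:31 UTC
10·60 + 28 - 360 = 268 min
268 = 0·1440 + 268; 268 = 4·60 + 28 → 04:28, same day
→ 2026-02-07 04:28 YFT

2026-02-07 04:28 YFT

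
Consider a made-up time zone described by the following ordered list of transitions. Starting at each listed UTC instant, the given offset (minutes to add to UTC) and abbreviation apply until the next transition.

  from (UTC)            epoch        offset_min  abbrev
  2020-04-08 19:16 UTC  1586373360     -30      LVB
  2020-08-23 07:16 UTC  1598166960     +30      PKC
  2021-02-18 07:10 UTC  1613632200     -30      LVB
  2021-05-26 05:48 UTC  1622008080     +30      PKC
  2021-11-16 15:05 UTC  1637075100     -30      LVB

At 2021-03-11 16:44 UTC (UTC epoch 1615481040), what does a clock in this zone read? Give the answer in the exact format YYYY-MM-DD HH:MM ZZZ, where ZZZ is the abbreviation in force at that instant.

Query: 2021-03-11 16:44 UTC
Rule 3/5 (LVB, -00:30): 2021-02-18 07:10 UTC ≤ query < 2021-05-26 05:48 UTC
16·60 + 44 - 30 = 974 min
974 = 0·1440 + 974; 974 = 16·60 + 14 → 16:14, same day
→ 2021-03-11 16:14 LVB

2021-03-11 16:14 LVB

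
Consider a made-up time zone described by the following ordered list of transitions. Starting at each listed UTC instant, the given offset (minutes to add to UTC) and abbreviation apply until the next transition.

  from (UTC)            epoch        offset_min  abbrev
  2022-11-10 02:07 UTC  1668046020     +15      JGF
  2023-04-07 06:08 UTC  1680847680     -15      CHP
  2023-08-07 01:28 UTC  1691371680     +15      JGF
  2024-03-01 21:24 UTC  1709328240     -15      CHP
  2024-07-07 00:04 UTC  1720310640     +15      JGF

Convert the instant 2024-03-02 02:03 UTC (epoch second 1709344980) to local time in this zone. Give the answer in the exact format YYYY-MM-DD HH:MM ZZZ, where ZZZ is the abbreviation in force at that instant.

2024-03-02 01:48 CHP

Query: 2024-03-02 02:03 UTC
Rule 4/5 (CHP, -00:15): 2024-03-01 21:24 UTC ≤ query < 2024-07-07 00:04 UTC
2·60 + 3 - 15 = 108 min
108 = 0·1440 + 108; 108 = 1·60 + 48 → 01:48, same day
→ 2024-03-02 01:48 CHP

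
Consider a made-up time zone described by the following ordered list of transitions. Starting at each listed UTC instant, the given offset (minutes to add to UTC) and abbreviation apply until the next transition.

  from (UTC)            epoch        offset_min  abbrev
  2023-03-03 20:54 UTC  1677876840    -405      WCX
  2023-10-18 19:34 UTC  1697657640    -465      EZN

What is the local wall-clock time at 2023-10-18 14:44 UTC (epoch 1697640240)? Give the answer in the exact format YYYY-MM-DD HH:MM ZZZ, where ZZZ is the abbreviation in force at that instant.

2023-10-18 07:59 WCX

Query: 2023-10-18 14:44 UTC
Rule 1/2 (WCX, -06:45): 2023-03-03 20:54 UTC ≤ query < 2023-10-18 19:34 UTC
14·60 + 44 - 405 = 479 min
479 = 0·1440 + 479; 479 = 7·60 + 59 → 07:59, same day
→ 2023-10-18 07:59 WCX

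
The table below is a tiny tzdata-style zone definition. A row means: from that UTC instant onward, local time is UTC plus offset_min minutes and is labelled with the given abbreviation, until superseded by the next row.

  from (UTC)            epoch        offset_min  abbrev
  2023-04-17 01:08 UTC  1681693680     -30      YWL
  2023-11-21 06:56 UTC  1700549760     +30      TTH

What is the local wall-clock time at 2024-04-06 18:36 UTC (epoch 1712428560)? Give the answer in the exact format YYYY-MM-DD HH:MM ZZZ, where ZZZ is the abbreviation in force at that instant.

2024-04-06 19:06 TTH

Query: 2024-04-06 18:36 UTC
Rule 2/2 (TTH, +00:30): 2023-11-21 06:56 UTC ≤ query < +∞
18·60 + 36 + 30 = 1146 min
1146 = 0·1440 + 1146; 1146 = 19·60 + 6 → 19:06, same day
→ 2024-04-06 19:06 TTH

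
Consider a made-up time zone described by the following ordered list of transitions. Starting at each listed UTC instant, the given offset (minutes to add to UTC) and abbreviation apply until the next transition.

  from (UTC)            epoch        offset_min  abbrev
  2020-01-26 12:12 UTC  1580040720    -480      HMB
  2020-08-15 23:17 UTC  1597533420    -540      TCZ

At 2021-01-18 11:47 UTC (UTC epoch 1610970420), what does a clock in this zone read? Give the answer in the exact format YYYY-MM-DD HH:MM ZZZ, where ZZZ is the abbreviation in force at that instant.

2021-01-18 02:47 TCZ

Query: 2021-01-18 11:47 UTC
Rule 2/2 (TCZ, -09:00): 2020-08-15 23:17 UTC ≤ query < +∞
11·60 + 47 - 540 = 167 min
167 = 0·1440 + 167; 167 = 2·60 + 47 → 02:47, same day
→ 2021-01-18 02:47 TCZ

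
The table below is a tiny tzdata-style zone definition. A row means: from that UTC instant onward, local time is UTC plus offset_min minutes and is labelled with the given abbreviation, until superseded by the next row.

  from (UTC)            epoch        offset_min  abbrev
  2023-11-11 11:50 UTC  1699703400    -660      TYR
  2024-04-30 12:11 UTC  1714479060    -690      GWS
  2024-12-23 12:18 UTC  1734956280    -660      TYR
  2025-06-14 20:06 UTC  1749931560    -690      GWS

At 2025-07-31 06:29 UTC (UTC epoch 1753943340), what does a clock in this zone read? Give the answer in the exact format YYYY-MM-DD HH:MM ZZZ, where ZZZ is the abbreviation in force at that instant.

2025-07-30 18:59 GWS

Query: 2025-07-31 06:29 UTC
Rule 4/4 (GWS, -11:30): 2025-06-14 20:06 UTC ≤ query < +∞
6·60 + 29 - 690 = -301 min
-301 = -1·1440 + 1139; 1139 = 18·60 + 59 → 18:59, 2025-07-31 - 1 day = 2025-07-30
→ 2025-07-30 18:59 GWS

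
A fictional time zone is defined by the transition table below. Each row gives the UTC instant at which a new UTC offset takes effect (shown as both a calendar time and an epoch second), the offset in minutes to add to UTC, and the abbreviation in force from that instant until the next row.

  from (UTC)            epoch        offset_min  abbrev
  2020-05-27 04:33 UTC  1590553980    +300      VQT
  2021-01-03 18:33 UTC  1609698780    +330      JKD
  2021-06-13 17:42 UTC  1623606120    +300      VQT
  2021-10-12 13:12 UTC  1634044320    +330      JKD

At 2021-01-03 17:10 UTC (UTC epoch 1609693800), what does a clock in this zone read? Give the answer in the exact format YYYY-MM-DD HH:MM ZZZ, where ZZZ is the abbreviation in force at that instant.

2021-01-03 22:10 VQT

Query: 2021-01-03 17:10 UTC
Rule 1/4 (VQT, +05:00): 2020-05-27 04:33 UTC ≤ query < 2021-01-03 18:33 UTC
17·60 + 10 + 300 = 1330 min
1330 = 0·1440 + 1330; 1330 = 22·60 + 10 → 22:10, same day
→ 2021-01-03 22:10 VQT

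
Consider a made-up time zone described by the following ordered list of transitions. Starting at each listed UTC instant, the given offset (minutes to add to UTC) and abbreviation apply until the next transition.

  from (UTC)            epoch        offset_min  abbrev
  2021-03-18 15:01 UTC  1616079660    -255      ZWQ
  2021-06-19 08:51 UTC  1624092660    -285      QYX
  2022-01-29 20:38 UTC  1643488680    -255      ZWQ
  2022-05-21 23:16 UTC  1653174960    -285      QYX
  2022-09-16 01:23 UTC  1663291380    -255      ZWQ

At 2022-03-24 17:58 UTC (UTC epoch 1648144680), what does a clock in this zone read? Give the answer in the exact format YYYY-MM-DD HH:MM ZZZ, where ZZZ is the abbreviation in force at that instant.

Query: 2022-03-24 17:58 UTC
Rule 3/5 (ZWQ, -04:15): 2022-01-29 20:38 UTC ≤ query < 2022-05-21 23:16 UTC
17·60 + 58 - 255 = 823 min
823 = 0·1440 + 823; 823 = 13·60 + 43 → 13:43, same day
→ 2022-03-24 13:43 ZWQ

2022-03-24 13:43 ZWQ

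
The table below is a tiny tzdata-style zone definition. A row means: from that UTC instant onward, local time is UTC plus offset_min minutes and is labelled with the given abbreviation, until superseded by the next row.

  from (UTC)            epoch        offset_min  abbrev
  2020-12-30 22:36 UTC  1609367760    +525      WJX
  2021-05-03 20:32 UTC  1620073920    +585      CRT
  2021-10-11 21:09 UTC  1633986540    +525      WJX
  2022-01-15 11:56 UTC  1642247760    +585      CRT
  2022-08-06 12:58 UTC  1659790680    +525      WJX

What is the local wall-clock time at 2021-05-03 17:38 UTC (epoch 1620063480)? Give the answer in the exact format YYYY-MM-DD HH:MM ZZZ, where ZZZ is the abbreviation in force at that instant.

Query: 2021-05-03 17:38 UTC
Rule 1/5 (WJX, +08:45): 2020-12-30 22:36 UTC ≤ query < 2021-05-03 20:32 UTC
17·60 + 38 + 525 = 1583 min
1583 = 1·1440 + 143; 143 = 2·60 + 23 → 02:23, 2021-05-03 + 1 day = 2021-05-04
→ 2021-05-04 02:23 WJX

2021-05-04 02:23 WJX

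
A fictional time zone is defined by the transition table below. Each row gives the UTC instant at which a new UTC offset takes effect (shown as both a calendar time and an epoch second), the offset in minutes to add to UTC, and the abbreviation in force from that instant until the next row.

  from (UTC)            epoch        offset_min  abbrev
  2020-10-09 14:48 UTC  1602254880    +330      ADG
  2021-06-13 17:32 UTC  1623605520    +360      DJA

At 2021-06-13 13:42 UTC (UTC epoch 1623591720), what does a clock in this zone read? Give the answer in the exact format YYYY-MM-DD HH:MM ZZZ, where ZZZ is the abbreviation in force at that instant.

Query: 2021-06-13 13:42 UTC
Rule 1/2 (ADG, +05:30): 2020-10-09 14:48 UTC ≤ query < 2021-06-13 17:32 UTC
13·60 + 42 + 330 = 1152 min
1152 = 0·1440 + 1152; 1152 = 19·60 + 12 → 19:12, same day
→ 2021-06-13 19:12 ADG

2021-06-13 19:12 ADG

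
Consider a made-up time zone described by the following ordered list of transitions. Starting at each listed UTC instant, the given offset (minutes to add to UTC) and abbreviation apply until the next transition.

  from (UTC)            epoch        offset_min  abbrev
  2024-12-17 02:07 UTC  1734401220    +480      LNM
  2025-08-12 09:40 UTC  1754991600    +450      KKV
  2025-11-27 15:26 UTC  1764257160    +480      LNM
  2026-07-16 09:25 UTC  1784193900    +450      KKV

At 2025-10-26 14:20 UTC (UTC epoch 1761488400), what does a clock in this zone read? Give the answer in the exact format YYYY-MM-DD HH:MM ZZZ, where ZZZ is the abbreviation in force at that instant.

Query: 2025-10-26 14:20 UTC
Rule 2/4 (KKV, +07:30): 2025-08-12 09:40 UTC ≤ query < 2025-11-27 15:26 UTC
14·60 + 20 + 450 = 1310 min
1310 = 0·1440 + 1310; 1310 = 21·60 + 50 → 21:50, same day
→ 2025-10-26 21:50 KKV

2025-10-26 21:50 KKV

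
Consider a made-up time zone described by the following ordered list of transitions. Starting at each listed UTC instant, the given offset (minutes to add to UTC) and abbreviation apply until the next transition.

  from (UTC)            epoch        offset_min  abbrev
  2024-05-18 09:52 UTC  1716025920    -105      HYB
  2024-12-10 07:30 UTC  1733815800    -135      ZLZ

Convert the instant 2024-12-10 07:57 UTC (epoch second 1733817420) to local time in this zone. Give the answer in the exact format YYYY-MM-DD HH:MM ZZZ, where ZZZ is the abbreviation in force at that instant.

2024-12-10 05:42 ZLZ

Query: 2024-12-10 07:57 UTC
Rule 2/2 (ZLZ, -02:15): 2024-12-10 07:30 UTC ≤ query < +∞
7·60 + 57 - 135 = 342 min
342 = 0·1440 + 342; 342 = 5·60 + 42 → 05:42, same day
→ 2024-12-10 05:42 ZLZ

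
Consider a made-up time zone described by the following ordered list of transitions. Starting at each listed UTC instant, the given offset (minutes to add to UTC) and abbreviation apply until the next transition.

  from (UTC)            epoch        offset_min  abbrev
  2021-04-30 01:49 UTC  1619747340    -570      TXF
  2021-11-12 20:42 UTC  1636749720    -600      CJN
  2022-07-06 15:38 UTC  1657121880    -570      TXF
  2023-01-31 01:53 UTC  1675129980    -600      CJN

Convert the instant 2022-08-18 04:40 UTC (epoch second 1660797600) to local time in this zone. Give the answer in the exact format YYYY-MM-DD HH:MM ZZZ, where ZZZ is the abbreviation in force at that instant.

Query: 2022-08-18 04:40 UTC
Rule 3/4 (TXF, -09:30): 2022-07-06 15:38 UTC ≤ query < 2023-01-31 01:53 UTC
4·60 + 40 - 570 = -290 min
-290 = -1·1440 + 1150; 1150 = 19·60 + 10 → 19:10, 2022-08-18 - 1 day = 2022-08-17
→ 2022-08-17 19:10 TXF

2022-08-17 19:10 TXF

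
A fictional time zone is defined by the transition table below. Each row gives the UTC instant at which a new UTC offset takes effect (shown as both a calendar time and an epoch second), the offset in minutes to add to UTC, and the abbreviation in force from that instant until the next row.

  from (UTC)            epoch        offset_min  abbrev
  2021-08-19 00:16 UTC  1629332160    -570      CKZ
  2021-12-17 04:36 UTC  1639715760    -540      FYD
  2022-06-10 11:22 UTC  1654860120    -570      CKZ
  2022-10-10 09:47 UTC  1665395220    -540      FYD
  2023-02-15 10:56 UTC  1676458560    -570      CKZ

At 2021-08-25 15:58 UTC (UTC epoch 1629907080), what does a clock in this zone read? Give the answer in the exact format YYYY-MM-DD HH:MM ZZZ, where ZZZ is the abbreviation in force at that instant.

2021-08-25 06:28 CKZ

Query: 2021-08-25 15:58 UTC
Rule 1/5 (CKZ, -09:30): 2021-08-19 00:16 UTC ≤ query < 2021-12-17 04:36 UTC
15·60 + 58 - 570 = 388 min
388 = 0·1440 + 388; 388 = 6·60 + 28 → 06:28, same day
→ 2021-08-25 06:28 CKZ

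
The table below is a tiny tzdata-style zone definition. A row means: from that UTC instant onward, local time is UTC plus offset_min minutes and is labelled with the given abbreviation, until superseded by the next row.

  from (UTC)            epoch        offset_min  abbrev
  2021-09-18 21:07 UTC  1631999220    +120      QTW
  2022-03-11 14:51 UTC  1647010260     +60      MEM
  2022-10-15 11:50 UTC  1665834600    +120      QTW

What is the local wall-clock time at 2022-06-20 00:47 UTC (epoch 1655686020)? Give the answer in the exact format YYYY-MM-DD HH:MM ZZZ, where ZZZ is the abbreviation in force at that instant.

Query: 2022-06-20 00:47 UTC
Rule 2/3 (MEM, +01:00): 2022-03-11 14:51 UTC ≤ query < 2022-10-15 11:50 UTC
0·60 + 47 + 60 = 107 min
107 = 0·1440 + 107; 107 = 1·60 + 47 → 01:47, same day
→ 2022-06-20 01:47 MEM

2022-06-20 01:47 MEM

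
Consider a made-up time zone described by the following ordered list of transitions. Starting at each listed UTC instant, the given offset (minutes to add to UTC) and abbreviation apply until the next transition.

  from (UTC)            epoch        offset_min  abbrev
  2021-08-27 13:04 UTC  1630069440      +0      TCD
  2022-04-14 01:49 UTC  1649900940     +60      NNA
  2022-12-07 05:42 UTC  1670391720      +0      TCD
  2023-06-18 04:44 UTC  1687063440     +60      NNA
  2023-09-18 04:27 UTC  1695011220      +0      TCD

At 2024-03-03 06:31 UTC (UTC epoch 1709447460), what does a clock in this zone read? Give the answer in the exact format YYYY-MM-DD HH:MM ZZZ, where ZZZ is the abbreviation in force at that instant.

2024-03-03 06:31 TCD

Query: 2024-03-03 06:31 UTC
Rule 5/5 (TCD, +00:00): 2023-09-18 04:27 UTC ≤ query < +∞
6·60 + 31 + 0 = 391 min
391 = 0·1440 + 391; 391 = 6·60 + 31 → 06:31, same day
→ 2024-03-03 06:31 TCD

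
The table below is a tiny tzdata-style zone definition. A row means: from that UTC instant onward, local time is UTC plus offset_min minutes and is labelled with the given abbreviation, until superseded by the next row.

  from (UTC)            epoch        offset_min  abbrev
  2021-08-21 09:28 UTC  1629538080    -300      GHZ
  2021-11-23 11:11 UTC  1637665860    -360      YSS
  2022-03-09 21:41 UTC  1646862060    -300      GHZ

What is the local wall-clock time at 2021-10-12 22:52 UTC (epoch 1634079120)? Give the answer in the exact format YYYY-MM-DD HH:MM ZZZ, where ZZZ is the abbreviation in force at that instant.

Query: 2021-10-12 22:52 UTC
Rule 1/3 (GHZ, -05:00): 2021-08-21 09:28 UTC ≤ query < 2021-11-23 11:11 UTC
22·60 + 52 - 300 = 1072 min
1072 = 0·1440 + 1072; 1072 = 17·60 + 52 → 17:52, same day
→ 2021-10-12 17:52 GHZ

2021-10-12 17:52 GHZ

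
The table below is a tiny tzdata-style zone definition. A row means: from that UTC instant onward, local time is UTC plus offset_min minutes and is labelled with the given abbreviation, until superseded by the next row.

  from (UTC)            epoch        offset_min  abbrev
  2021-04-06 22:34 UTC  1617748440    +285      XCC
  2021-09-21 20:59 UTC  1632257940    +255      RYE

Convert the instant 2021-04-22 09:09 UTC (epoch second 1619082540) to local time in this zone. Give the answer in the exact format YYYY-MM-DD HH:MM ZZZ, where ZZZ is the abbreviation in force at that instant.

2021-04-22 13:54 XCC

Query: 2021-04-22 09:09 UTC
Rule 1/2 (XCC, +04:45): 2021-04-06 22:34 UTC ≤ query < 2021-09-21 20:59 UTC
9·60 + 9 + 285 = 834 min
834 = 0·1440 + 834; 834 = 13·60 + 54 → 13:54, same day
→ 2021-04-22 13:54 XCC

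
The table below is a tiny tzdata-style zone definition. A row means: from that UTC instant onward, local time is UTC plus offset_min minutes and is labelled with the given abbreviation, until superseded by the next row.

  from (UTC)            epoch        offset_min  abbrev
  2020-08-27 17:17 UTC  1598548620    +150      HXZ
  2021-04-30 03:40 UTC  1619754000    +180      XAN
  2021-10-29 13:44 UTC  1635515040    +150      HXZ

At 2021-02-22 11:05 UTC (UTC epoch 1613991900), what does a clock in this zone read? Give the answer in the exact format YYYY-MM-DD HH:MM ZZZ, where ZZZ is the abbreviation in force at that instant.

2021-02-22 13:35 HXZ

Query: 2021-02-22 11:05 UTC
Rule 1/3 (HXZ, +02:30): 2020-08-27 17:17 UTC ≤ query < 2021-04-30 03:40 UTC
11·60 + 5 + 150 = 815 min
815 = 0·1440 + 815; 815 = 13·60 + 35 → 13:35, same day
→ 2021-02-22 13:35 HXZ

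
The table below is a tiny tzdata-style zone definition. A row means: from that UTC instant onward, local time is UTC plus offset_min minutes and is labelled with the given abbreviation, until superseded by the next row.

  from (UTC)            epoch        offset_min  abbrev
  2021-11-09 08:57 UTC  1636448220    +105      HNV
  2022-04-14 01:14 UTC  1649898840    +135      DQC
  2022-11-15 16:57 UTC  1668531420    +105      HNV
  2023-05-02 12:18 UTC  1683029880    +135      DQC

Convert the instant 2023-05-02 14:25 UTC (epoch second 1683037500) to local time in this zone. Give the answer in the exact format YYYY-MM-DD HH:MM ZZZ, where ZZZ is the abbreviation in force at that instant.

2023-05-02 16:40 DQC

Query: 2023-05-02 14:25 UTC
Rule 4/4 (DQC, +02:15): 2023-05-02 12:18 UTC ≤ query < +∞
14·60 + 25 + 135 = 1000 min
1000 = 0·1440 + 1000; 1000 = 16·60 + 40 → 16:40, same day
→ 2023-05-02 16:40 DQC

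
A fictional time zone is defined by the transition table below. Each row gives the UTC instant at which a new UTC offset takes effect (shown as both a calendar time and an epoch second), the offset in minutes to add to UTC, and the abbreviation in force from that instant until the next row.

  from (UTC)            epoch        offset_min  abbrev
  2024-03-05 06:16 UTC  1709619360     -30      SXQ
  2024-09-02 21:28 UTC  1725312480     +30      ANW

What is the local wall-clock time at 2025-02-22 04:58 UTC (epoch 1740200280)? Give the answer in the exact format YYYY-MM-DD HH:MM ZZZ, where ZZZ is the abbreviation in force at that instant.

Query: 2025-02-22 04:58 UTC
Rule 2/2 (ANW, +00:30): 2024-09-02 21:28 UTC ≤ query < +∞
4·60 + 58 + 30 = 328 min
328 = 0·1440 + 328; 328 = 5·60 + 28 → 05:28, same day
→ 2025-02-22 05:28 ANW

2025-02-22 05:28 ANW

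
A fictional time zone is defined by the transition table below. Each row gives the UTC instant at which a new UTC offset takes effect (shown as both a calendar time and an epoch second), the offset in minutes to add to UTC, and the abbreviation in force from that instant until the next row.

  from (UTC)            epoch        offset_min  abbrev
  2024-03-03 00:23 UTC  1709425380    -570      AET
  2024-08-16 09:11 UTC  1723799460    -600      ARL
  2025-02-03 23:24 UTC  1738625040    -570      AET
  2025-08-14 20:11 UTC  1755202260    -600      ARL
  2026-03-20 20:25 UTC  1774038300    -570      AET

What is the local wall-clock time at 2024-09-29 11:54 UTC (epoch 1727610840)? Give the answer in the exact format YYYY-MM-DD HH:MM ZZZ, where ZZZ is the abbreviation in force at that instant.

2024-09-29 01:54 ARL

Query: 2024-09-29 11:54 UTC
Rule 2/5 (ARL, -10:00): 2024-08-16 09:11 UTC ≤ query < 2025-02-03 23:24 UTC
11·60 + 54 - 600 = 114 min
114 = 0·1440 + 114; 114 = 1·60 + 54 → 01:54, same day
→ 2024-09-29 01:54 ARL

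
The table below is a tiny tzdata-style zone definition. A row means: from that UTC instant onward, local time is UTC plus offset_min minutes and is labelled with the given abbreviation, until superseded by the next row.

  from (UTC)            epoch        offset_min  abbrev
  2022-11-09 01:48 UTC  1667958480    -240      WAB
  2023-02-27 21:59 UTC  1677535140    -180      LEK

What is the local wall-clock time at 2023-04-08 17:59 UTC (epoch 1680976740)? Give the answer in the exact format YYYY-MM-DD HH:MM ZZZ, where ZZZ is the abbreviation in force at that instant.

2023-04-08 14:59 LEK

Query: 2023-04-08 17:59 UTC
Rule 2/2 (LEK, -03:00): 2023-02-27 21:59 UTC ≤ query < +∞
17·60 + 59 - 180 = 899 min
899 = 0·1440 + 899; 899 = 14·60 + 59 → 14:59, same day
→ 2023-04-08 14:59 LEK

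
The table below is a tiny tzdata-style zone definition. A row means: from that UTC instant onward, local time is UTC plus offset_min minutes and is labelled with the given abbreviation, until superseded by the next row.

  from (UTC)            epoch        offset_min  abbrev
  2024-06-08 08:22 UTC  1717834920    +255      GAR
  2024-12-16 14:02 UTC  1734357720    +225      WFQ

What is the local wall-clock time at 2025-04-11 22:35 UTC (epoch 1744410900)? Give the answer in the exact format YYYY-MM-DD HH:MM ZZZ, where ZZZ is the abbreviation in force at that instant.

Query: 2025-04-11 22:35 UTC
Rule 2/2 (WFQ, +03:45): 2024-12-16 14:02 UTC ≤ query < +∞
22·60 + 35 + 225 = 1580 min
1580 = 1·1440 + 140; 140 = 2·60 + 20 → 02:20, 2025-04-11 + 1 day = 2025-04-12
→ 2025-04-12 02:20 WFQ

2025-04-12 02:20 WFQ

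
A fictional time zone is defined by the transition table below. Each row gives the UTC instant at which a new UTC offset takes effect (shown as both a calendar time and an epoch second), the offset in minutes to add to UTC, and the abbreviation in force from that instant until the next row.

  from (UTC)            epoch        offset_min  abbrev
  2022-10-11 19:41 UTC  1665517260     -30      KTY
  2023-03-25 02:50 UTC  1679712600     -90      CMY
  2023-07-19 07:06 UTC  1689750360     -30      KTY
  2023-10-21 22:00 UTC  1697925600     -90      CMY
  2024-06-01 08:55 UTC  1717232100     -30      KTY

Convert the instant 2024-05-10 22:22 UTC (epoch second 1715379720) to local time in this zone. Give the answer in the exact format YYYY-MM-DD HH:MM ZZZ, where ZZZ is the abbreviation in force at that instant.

2024-05-10 20:52 CMY

Query: 2024-05-10 22:22 UTC
Rule 4/5 (CMY, -01:30): 2023-10-21 22:00 UTC ≤ query < 2024-06-01 08:55 UTC
22·60 + 22 - 90 = 1252 min
1252 = 0·1440 + 1252; 1252 = 20·60 + 52 → 20:52, same day
→ 2024-05-10 20:52 CMY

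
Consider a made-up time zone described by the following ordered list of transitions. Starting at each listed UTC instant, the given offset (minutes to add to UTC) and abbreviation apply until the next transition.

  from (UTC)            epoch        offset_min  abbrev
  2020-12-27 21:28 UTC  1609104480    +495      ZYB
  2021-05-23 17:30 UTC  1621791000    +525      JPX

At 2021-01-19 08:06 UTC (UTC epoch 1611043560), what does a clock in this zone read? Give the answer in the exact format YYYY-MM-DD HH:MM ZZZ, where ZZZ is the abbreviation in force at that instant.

2021-01-19 16:21 ZYB

Query: 2021-01-19 08:06 UTC
Rule 1/2 (ZYB, +08:15): 2020-12-27 21:28 UTC ≤ query < 2021-05-23 17:30 UTC
8·60 + 6 + 495 = 981 min
981 = 0·1440 + 981; 981 = 16·60 + 21 → 16:21, same day
→ 2021-01-19 16:21 ZYB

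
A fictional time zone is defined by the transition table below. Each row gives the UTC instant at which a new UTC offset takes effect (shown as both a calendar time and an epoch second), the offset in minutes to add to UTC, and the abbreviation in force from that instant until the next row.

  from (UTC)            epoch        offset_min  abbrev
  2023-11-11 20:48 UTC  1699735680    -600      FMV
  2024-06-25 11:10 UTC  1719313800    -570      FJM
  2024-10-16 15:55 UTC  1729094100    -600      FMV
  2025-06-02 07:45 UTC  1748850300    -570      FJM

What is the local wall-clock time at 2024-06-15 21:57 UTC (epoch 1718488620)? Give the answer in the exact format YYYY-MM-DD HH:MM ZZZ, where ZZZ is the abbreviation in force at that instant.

Query: 2024-06-15 21:57 UTC
Rule 1/4 (FMV, -10:00): 2023-11-11 20:48 UTC ≤ query < 2024-06-25 11:10 UTC
21·60 + 57 - 600 = 717 min
717 = 0·1440 + 717; 717 = 11·60 + 57 → 11:57, same day
→ 2024-06-15 11:57 FMV

2024-06-15 11:57 FMV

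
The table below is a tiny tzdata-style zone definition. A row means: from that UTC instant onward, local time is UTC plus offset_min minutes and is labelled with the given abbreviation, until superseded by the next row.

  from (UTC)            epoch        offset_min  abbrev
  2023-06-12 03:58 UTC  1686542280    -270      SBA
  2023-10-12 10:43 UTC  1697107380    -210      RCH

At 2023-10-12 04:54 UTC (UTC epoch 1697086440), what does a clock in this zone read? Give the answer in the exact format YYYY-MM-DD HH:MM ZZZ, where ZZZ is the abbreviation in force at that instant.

2023-10-12 00:24 SBA

Query: 2023-10-12 04:54 UTC
Rule 1/2 (SBA, -04:30): 2023-06-12 03:58 UTC ≤ query < 2023-10-12 10:43 UTC
4·60 + 54 - 270 = 24 min
24 = 0·1440 + 24; 24 = 0·60 + 24 → 00:24, same day
→ 2023-10-12 00:24 SBA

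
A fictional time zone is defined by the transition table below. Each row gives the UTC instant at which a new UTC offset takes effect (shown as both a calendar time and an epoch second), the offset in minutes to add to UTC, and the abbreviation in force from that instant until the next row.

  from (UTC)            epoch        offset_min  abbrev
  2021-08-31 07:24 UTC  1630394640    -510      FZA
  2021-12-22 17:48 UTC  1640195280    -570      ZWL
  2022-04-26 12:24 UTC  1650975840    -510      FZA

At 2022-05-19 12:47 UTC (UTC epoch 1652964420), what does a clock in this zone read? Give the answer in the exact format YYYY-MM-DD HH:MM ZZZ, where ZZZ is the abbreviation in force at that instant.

Query: 2022-05-19 12:47 UTC
Rule 3/3 (FZA, -08:30): 2022-04-26 12:24 UTC ≤ query < +∞
12·60 + 47 - 510 = 257 min
257 = 0·1440 + 257; 257 = 4·60 + 17 → 04:17, same day
→ 2022-05-19 04:17 FZA

2022-05-19 04:17 FZA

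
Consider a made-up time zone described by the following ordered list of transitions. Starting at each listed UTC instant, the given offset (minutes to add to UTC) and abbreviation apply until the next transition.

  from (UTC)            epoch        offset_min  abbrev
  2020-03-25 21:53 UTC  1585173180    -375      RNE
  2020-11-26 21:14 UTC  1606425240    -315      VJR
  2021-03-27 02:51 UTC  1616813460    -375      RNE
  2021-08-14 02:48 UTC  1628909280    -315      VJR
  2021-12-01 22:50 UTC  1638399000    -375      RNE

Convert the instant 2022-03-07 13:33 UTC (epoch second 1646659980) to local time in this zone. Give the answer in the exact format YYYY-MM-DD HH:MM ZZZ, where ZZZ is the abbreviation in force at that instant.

Query: 2022-03-07 13:33 UTC
Rule 5/5 (RNE, -06:15): 2021-12-01 22:50 UTC ≤ query < +∞
13·60 + 33 - 375 = 438 min
438 = 0·1440 + 438; 438 = 7·60 + 18 → 07:18, same day
→ 2022-03-07 07:18 RNE

2022-03-07 07:18 RNE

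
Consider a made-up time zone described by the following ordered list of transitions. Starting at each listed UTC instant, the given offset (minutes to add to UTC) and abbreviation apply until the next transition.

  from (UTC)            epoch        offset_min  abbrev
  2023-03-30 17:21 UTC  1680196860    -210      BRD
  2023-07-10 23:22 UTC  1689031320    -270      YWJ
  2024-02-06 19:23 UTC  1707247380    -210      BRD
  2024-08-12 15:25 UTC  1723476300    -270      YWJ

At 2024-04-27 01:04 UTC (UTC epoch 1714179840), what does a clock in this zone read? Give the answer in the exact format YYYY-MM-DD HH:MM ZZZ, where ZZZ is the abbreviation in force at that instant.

2024-04-26 21:34 BRD

Query: 2024-04-27 01:04 UTC
Rule 3/4 (BRD, -03:30): 2024-02-06 19:23 UTC ≤ query < 2024-08-12 15:25 UTC
1·60 + 4 - 210 = -146 min
-146 = -1·1440 + 1294; 1294 = 21·60 + 34 → 21:34, 2024-04-27 - 1 day = 2024-04-26
→ 2024-04-26 21:34 BRD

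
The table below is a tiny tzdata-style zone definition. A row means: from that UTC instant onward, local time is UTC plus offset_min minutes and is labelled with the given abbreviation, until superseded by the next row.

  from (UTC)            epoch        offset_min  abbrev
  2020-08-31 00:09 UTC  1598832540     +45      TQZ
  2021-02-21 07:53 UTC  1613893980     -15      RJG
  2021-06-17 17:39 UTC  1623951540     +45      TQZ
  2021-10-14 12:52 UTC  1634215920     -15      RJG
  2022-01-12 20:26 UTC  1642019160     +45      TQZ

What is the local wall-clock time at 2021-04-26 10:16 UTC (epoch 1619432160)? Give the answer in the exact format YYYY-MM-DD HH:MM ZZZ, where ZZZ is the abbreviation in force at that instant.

2021-04-26 10:01 RJG

Query: 2021-04-26 10:16 UTC
Rule 2/5 (RJG, -00:15): 2021-02-21 07:53 UTC ≤ query < 2021-06-17 17:39 UTC
10·60 + 16 - 15 = 601 min
601 = 0·1440 + 601; 601 = 10·60 + 1 → 10:01, same day
→ 2021-04-26 10:01 RJG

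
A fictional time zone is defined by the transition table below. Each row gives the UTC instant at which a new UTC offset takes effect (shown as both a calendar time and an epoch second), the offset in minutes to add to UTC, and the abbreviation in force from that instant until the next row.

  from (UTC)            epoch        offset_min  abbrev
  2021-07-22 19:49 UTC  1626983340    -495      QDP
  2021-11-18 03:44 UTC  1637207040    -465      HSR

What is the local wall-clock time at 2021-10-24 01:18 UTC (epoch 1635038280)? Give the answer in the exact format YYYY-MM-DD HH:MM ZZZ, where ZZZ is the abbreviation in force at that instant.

2021-10-23 17:03 QDP

Query: 2021-10-24 01:18 UTC
Rule 1/2 (QDP, -08:15): 2021-07-22 19:49 UTC ≤ query < 2021-11-18 03:44 UTC
1·60 + 18 - 495 = -417 min
-417 = -1·1440 + 1023; 1023 = 17·60 + 3 → 17:03, 2021-10-24 - 1 day = 2021-10-23
→ 2021-10-23 17:03 QDP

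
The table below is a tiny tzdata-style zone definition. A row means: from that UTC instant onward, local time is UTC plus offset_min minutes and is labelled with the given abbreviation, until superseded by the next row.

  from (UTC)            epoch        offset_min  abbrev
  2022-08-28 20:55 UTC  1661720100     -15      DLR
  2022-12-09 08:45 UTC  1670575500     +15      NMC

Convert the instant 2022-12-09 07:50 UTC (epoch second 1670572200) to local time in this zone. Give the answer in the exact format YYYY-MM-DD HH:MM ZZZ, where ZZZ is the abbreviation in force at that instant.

2022-12-09 07:35 DLR

Query: 2022-12-09 07:50 UTC
Rule 1/2 (DLR, -00:15): 2022-08-28 20:55 UTC ≤ query < 2022-12-09 08:45 UTC
7·60 + 50 - 15 = 455 min
455 = 0·1440 + 455; 455 = 7·60 + 35 → 07:35, same day
→ 2022-12-09 07:35 DLR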